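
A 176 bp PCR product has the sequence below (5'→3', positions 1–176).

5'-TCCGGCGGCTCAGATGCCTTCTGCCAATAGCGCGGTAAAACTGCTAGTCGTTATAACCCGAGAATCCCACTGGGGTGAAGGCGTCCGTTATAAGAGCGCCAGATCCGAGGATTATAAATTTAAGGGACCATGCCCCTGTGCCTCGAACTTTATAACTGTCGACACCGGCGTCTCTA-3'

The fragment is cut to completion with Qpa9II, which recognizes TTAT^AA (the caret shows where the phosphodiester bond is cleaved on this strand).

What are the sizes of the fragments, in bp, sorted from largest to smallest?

54, 38, 37, 24, 23 bp

Qpa9II sites (TTATAA) start at positions 51, 88, 112, 150.
Qpa9II cuts after base 4 of each site, so after positions 54, 91, 115, 153.
Linear molecule, 4 cuts → 5 fragments:
  1–54 → 54 bp
  55–91 → 37 bp
  92–115 → 24 bp
  116–153 → 38 bp
  154–176 → 23 bp
Sorted largest to smallest: 54, 38, 37, 24, 23 bp.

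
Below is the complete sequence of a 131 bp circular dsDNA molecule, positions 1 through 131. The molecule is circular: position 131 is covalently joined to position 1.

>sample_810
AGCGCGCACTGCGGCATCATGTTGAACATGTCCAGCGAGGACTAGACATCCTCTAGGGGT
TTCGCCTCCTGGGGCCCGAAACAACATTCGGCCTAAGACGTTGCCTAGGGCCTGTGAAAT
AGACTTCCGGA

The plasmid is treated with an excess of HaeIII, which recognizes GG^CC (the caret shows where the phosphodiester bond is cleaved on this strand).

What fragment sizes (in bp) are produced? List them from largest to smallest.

95, 19, 17 bp

HaeIII sites (GGCC) start at positions 73, 90, 109.
HaeIII cuts after base 2 of each site, so after positions 74, 91, 110.
Circular molecule, 3 cuts → 3 fragments:
  75–91 → 17 bp
  92–110 → 19 bp
  111–131 then 1–74 → 21 + 74 = 95 bp
Sorted largest to smallest: 95, 19, 17 bp.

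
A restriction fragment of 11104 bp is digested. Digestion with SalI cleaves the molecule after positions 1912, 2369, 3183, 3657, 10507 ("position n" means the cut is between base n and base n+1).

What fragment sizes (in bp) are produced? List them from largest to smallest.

Linear molecule, 5 cuts → 6 fragments:
  1912 − 0 = 1912 bp
  2369 − 1912 = 457 bp
  3183 − 2369 = 814 bp
  3657 − 3183 = 474 bp
  10507 − 3657 = 6850 bp
  11104 − 10507 = 597 bp
Sorted largest to smallest: 6850, 1912, 814, 597, 474, 457 bp.

6850, 1912, 814, 597, 474, 457 bp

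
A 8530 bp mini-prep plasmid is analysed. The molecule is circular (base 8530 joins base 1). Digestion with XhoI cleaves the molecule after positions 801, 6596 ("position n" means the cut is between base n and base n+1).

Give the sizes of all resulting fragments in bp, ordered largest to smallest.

5795, 2735 bp

Circular molecule, 2 cuts → 2 fragments:
  6596 − 801 = 5795 bp
  wrap: 8530 − 6596 + 801 = 2735 bp
Sorted largest to smallest: 5795, 2735 bp.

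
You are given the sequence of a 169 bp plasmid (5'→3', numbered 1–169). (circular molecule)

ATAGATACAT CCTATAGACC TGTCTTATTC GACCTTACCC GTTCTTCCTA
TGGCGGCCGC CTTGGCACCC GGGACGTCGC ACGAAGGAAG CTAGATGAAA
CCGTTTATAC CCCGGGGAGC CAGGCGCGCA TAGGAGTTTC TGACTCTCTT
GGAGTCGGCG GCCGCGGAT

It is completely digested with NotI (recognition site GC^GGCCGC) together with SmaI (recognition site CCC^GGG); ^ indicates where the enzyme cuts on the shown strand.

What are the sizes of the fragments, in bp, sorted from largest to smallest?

NotI sites (GCGGCCGC) start at positions 53, 158.
NotI cuts after base 2 of each site, so after positions 54, 159.
SmaI sites (CCCGGG) start at positions 68, 111.
SmaI cuts after base 3 of each site, so after positions 70, 113.
Combined cut positions: 54, 70, 113, 159.
Circular molecule, 4 cuts → 4 fragments:
  55–70 → 16 bp
  71–113 → 43 bp
  114–159 → 46 bp
  160–169 then 1–54 → 10 + 54 = 64 bp
Sorted largest to smallest: 64, 46, 43, 16 bp.

64, 46, 43, 16 bp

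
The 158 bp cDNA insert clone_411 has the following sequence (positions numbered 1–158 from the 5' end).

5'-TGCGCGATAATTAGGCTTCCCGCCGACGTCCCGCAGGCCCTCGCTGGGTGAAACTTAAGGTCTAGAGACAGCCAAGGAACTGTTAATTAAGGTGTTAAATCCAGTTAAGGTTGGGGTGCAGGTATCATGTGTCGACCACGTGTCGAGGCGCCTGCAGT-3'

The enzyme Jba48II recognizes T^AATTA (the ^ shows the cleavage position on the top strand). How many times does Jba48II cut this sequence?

2

TAATTA occurs starting at positions 8, 84.
Jba48II cuts at 2 sites.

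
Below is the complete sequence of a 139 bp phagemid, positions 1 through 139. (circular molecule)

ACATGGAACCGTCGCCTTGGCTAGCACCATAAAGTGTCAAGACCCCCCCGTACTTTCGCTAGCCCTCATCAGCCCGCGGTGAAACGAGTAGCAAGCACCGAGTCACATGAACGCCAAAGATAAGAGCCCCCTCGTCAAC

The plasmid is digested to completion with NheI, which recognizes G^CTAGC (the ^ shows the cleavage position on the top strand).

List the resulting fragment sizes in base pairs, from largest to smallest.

101, 38 bp

NheI sites (GCTAGC) start at positions 20, 58.
NheI cuts after the first base of each site, so after positions 20, 58.
Circular molecule, 2 cuts → 2 fragments:
  21–58 → 38 bp
  59–139 then 1–20 → 81 + 20 = 101 bp
Sorted largest to smallest: 101, 38 bp.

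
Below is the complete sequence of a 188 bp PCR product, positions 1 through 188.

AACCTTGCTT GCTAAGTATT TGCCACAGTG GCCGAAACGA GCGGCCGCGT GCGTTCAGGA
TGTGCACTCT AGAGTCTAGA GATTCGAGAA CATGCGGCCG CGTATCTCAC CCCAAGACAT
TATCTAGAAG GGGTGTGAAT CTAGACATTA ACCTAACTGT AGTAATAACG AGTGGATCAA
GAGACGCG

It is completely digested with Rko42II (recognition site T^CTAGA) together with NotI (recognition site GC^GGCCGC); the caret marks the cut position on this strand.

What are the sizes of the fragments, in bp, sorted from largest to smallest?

Rko42II sites (TCTAGA) start at positions 68, 75, 123, 140.
Rko42II cuts after the first base of each site, so after positions 68, 75, 123, 140.
NotI sites (GCGGCCGC) start at positions 41, 94.
NotI cuts after base 2 of each site, so after positions 42, 95.
Combined cut positions: 42, 68, 75, 95, 123, 140.
Linear molecule, 6 cuts → 7 fragments:
  1–42 → 42 bp
  43–68 → 26 bp
  69–75 → 7 bp
  76–95 → 20 bp
  96–123 → 28 bp
  124–140 → 17 bp
  141–188 → 48 bp
Sorted largest to smallest: 48, 42, 28, 26, 20, 17, 7 bp.

48, 42, 28, 26, 20, 17, 7 bp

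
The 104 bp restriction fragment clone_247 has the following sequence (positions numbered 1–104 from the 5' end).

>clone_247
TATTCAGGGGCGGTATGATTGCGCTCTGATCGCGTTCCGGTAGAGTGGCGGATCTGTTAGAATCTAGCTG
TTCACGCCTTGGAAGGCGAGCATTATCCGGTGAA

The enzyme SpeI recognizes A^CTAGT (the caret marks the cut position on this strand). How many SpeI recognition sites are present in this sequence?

No occurrence of ACTAGT is present in the sequence.
SpeI does not cut: 0 sites.

0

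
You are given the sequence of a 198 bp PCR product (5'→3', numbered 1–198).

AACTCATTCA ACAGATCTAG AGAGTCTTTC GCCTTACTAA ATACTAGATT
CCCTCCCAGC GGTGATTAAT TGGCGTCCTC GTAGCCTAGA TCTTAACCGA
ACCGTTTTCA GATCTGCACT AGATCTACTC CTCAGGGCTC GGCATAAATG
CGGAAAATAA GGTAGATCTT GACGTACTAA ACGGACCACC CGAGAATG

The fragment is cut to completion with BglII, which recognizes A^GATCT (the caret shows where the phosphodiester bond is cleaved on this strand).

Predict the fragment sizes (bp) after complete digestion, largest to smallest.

BglII sites (AGATCT) start at positions 13, 88, 110, 121, 164.
BglII cuts after the first base of each site, so after positions 13, 88, 110, 121, 164.
Linear molecule, 5 cuts → 6 fragments:
  1–13 → 13 bp
  14–88 → 75 bp
  89–110 → 22 bp
  111–121 → 11 bp
  122–164 → 43 bp
  165–198 → 34 bp
Sorted largest to smallest: 75, 43, 34, 22, 13, 11 bp.

75, 43, 34, 22, 13, 11 bp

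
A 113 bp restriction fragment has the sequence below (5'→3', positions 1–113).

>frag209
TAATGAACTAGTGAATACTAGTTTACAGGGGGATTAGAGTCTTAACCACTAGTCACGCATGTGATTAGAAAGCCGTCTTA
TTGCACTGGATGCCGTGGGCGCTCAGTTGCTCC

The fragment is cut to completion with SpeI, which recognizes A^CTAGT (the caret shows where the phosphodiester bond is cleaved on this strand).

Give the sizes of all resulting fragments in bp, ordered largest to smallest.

SpeI sites (ACTAGT) start at positions 7, 17, 48.
SpeI cuts after the first base of each site, so after positions 7, 17, 48.
Linear molecule, 3 cuts → 4 fragments:
  1–7 → 7 bp
  8–17 → 10 bp
  18–48 → 31 bp
  49–113 → 65 bp
Sorted largest to smallest: 65, 31, 10, 7 bp.

65, 31, 10, 7 bp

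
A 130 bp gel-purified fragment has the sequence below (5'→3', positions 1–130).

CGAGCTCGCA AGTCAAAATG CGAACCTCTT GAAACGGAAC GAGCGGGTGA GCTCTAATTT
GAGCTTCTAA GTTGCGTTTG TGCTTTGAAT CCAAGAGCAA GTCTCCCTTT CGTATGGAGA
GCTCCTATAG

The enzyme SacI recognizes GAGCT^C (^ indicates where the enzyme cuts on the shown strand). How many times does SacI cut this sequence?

GAGCTC occurs starting at positions 2, 49, 119.
SacI cuts at 3 sites.

3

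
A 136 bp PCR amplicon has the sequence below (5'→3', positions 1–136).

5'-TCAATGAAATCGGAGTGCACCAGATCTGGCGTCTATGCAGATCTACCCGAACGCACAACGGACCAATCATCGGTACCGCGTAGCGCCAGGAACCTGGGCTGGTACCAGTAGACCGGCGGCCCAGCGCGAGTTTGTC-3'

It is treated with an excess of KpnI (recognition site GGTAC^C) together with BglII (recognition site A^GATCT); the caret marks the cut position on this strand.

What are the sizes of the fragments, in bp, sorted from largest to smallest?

KpnI sites (GGTACC) start at positions 72, 101.
KpnI cuts after base 5 of each site (before the last base), so after positions 76, 105.
BglII sites (AGATCT) start at positions 22, 39.
BglII cuts after the first base of each site, so after positions 22, 39.
Combined cut positions: 22, 39, 76, 105.
Linear molecule, 4 cuts → 5 fragments:
  1–22 → 22 bp
  23–39 → 17 bp
  40–76 → 37 bp
  77–105 → 29 bp
  106–136 → 31 bp
Sorted largest to smallest: 37, 31, 29, 22, 17 bp.

37, 31, 29, 22, 17 bp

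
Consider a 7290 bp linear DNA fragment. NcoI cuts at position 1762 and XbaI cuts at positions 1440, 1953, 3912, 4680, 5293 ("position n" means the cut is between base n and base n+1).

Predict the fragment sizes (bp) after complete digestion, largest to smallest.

1997, 1959, 1440, 768, 613, 322, 191 bp

Combined cut positions (sorted): 1440, 1762, 1953, 3912, 4680, 5293.
Linear molecule, 6 cuts → 7 fragments:
  1440 − 0 = 1440 bp
  1762 − 1440 = 322 bp
  1953 − 1762 = 191 bp
  3912 − 1953 = 1959 bp
  4680 − 3912 = 768 bp
  5293 − 4680 = 613 bp
  7290 − 5293 = 1997 bp
Sorted largest to smallest: 1997, 1959, 1440, 768, 613, 322, 191 bp.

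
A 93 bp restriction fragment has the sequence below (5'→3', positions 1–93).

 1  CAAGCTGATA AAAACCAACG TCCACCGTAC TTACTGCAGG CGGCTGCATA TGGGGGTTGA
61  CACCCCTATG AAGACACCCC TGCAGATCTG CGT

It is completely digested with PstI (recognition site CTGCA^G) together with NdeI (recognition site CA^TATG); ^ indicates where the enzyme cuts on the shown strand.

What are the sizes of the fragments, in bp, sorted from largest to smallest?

38, 36, 10, 9 bp

PstI sites (CTGCAG) start at positions 34, 80.
PstI cuts after base 5 of each site (before the last base), so after positions 38, 84.
The NdeI site (CATATG) starts at position 47.
NdeI cuts after base 2 of each site, so after position 48.
Combined cut positions: 38, 48, 84.
Linear molecule, 3 cuts → 4 fragments:
  1–38 → 38 bp
  39–48 → 10 bp
  49–84 → 36 bp
  85–93 → 9 bp
Sorted largest to smallest: 38, 36, 10, 9 bp.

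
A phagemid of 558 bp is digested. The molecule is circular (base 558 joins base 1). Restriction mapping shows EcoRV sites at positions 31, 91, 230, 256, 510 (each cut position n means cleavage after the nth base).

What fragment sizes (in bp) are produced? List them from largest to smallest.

Circular molecule, 5 cuts → 5 fragments:
  91 − 31 = 60 bp
  230 − 91 = 139 bp
  256 − 230 = 26 bp
  510 − 256 = 254 bp
  wrap: 558 − 510 + 31 = 79 bp
Sorted largest to smallest: 254, 139, 79, 60, 26 bp.

254, 139, 79, 60, 26 bp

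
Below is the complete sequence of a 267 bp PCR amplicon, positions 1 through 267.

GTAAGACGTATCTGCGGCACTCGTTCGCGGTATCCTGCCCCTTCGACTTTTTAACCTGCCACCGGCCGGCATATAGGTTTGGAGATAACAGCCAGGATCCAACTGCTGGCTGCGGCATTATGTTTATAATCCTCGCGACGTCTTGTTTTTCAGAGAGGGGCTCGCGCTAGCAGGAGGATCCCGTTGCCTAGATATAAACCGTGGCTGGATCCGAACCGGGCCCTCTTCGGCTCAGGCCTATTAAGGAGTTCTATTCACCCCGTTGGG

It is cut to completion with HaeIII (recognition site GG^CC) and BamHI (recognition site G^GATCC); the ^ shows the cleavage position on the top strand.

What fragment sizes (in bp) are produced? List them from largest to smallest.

HaeIII sites (GGCC) start at positions 64, 219, 235.
HaeIII cuts after base 2 of each site, so after positions 65, 220, 236.
BamHI sites (GGATCC) start at positions 95, 176, 207.
BamHI cuts after the first base of each site, so after positions 95, 176, 207.
Combined cut positions: 65, 95, 176, 207, 220, 236.
Linear molecule, 6 cuts → 7 fragments:
  1–65 → 65 bp
  66–95 → 30 bp
  96–176 → 81 bp
  177–207 → 31 bp
  208–220 → 13 bp
  221–236 → 16 bp
  237–267 → 31 bp
Sorted largest to smallest: 81, 65, 31, 31, 30, 16, 13 bp.

81, 65, 31, 31, 30, 16, 13 bp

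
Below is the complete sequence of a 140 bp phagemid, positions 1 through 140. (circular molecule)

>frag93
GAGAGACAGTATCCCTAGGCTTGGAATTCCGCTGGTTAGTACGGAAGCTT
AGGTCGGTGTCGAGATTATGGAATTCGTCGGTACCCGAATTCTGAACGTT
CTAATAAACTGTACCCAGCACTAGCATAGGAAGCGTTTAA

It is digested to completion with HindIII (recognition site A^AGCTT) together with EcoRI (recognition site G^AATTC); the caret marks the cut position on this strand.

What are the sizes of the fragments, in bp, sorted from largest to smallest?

The HindIII site (AAGCTT) starts at position 45.
HindIII cuts after the first base of each site, so after position 45.
EcoRI sites (GAATTC) start at positions 24, 71, 87.
EcoRI cuts after the first base of each site, so after positions 24, 71, 87.
Combined cut positions: 24, 45, 71, 87.
Circular molecule, 4 cuts → 4 fragments:
  25–45 → 21 bp
  46–71 → 26 bp
  72–87 → 16 bp
  88–140 then 1–24 → 53 + 24 = 77 bp
Sorted largest to smallest: 77, 26, 21, 16 bp.

77, 26, 21, 16 bp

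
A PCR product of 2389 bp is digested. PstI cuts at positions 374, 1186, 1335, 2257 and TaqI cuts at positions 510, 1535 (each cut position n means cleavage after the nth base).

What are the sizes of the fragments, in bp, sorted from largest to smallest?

Combined cut positions (sorted): 374, 510, 1186, 1335, 1535, 2257.
Linear molecule, 6 cuts → 7 fragments:
  374 − 0 = 374 bp
  510 − 374 = 136 bp
  1186 − 510 = 676 bp
  1335 − 1186 = 149 bp
  1535 − 1335 = 200 bp
  2257 − 1535 = 722 bp
  2389 − 2257 = 132 bp
Sorted largest to smallest: 722, 676, 374, 200, 149, 136, 132 bp.

722, 676, 374, 200, 149, 136, 132 bp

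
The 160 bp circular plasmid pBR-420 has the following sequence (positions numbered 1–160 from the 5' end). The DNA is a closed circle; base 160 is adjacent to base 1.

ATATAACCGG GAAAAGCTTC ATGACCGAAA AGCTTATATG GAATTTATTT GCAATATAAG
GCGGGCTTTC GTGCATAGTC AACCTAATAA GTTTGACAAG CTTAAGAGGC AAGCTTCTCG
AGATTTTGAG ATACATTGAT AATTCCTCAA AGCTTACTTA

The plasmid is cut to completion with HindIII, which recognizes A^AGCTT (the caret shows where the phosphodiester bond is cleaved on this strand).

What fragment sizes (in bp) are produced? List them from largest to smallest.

HindIII sites (AAGCTT) start at positions 14, 30, 98, 111, 150.
HindIII cuts after the first base of each site, so after positions 14, 30, 98, 111, 150.
Circular molecule, 5 cuts → 5 fragments:
  15–30 → 16 bp
  31–98 → 68 bp
  99–111 → 13 bp
  112–150 → 39 bp
  151–160 then 1–14 → 10 + 14 = 24 bp
Sorted largest to smallest: 68, 39, 24, 16, 13 bp.

68, 39, 24, 16, 13 bp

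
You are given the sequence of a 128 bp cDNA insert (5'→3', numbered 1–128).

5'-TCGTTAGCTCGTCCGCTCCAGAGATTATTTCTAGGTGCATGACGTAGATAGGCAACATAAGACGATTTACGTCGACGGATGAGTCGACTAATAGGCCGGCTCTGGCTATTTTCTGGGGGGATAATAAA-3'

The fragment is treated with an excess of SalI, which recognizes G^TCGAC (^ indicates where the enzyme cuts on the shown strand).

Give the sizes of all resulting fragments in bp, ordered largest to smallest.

SalI sites (GTCGAC) start at positions 71, 83.
SalI cuts after the first base of each site, so after positions 71, 83.
Linear molecule, 2 cuts → 3 fragments:
  1–71 → 71 bp
  72–83 → 12 bp
  84–128 → 45 bp
Sorted largest to smallest: 71, 45, 12 bp.

71, 45, 12 bp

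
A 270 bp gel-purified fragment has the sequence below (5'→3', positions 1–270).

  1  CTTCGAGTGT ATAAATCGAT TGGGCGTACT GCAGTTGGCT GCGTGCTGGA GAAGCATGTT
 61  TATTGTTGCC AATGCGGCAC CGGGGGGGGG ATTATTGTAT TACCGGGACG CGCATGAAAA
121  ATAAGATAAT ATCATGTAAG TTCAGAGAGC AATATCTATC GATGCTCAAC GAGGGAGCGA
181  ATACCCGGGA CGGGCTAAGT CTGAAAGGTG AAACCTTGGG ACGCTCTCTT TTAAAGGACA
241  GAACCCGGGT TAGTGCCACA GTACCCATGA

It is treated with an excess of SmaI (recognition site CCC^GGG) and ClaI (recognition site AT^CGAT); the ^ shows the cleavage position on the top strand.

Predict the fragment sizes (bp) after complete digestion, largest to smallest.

SmaI sites (CCCGGG) start at positions 184, 244.
SmaI cuts after base 3 of each site, so after positions 186, 246.
ClaI sites (ATCGAT) start at positions 15, 158.
ClaI cuts after base 2 of each site, so after positions 16, 159.
Combined cut positions: 16, 159, 186, 246.
Linear molecule, 4 cuts → 5 fragments:
  1–16 → 16 bp
  17–159 → 143 bp
  160–186 → 27 bp
  187–246 → 60 bp
  247–270 → 24 bp
Sorted largest to smallest: 143, 60, 27, 24, 16 bp.

143, 60, 27, 24, 16 bp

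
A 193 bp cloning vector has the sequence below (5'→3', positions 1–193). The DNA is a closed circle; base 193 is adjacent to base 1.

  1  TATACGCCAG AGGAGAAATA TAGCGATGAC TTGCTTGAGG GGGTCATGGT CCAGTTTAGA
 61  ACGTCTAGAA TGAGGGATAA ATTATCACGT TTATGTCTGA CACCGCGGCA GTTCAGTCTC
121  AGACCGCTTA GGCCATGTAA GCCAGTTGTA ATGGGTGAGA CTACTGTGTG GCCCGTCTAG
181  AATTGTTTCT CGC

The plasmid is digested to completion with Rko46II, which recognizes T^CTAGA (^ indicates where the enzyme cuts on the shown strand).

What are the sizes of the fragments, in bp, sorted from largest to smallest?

Rko46II sites (TCTAGA) start at positions 64, 176.
Rko46II cuts after the first base of each site, so after positions 64, 176.
Circular molecule, 2 cuts → 2 fragments:
  65–176 → 112 bp
  177–193 then 1–64 → 17 + 64 = 81 bp
Sorted largest to smallest: 112, 81 bp.

112, 81 bp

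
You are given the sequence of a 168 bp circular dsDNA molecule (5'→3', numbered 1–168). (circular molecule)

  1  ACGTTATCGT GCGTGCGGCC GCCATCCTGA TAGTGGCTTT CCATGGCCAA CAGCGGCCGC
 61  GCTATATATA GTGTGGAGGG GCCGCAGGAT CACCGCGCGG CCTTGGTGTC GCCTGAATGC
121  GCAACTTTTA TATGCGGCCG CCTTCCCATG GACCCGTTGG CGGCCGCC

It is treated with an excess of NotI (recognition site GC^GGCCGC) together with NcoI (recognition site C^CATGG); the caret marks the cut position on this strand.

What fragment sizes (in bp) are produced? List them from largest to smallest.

NotI sites (GCGGCCGC) start at positions 15, 53, 134, 160.
NotI cuts after base 2 of each site, so after positions 16, 54, 135, 161.
NcoI sites (CCATGG) start at positions 41, 146.
NcoI cuts after the first base of each site, so after positions 41, 146.
Combined cut positions: 16, 41, 54, 135, 146, 161.
Circular molecule, 6 cuts → 6 fragments:
  17–41 → 25 bp
  42–54 → 13 bp
  55–135 → 81 bp
  136–146 → 11 bp
  147–161 → 15 bp
  162–168 then 1–16 → 7 + 16 = 23 bp
Sorted largest to smallest: 81, 25, 23, 15, 13, 11 bp.

81, 25, 23, 15, 13, 11 bp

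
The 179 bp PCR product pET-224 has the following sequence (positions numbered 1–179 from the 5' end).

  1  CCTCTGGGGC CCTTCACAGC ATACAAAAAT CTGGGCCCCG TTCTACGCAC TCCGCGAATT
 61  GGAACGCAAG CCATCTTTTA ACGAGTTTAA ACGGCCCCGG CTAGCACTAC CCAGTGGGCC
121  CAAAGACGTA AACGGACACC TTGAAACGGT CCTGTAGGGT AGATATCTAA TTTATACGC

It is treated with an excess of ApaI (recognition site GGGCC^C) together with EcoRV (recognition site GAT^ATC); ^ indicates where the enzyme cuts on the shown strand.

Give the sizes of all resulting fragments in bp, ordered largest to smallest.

83, 44, 26, 15, 11 bp

ApaI sites (GGGCCC) start at positions 7, 33, 116.
ApaI cuts after base 5 of each site (before the last base), so after positions 11, 37, 120.
The EcoRV site (GATATC) starts at position 162.
EcoRV cuts after base 3 of each site, so after position 164.
Combined cut positions: 11, 37, 120, 164.
Linear molecule, 4 cuts → 5 fragments:
  1–11 → 11 bp
  12–37 → 26 bp
  38–120 → 83 bp
  121–164 → 44 bp
  165–179 → 15 bp
Sorted largest to smallest: 83, 44, 26, 15, 11 bp.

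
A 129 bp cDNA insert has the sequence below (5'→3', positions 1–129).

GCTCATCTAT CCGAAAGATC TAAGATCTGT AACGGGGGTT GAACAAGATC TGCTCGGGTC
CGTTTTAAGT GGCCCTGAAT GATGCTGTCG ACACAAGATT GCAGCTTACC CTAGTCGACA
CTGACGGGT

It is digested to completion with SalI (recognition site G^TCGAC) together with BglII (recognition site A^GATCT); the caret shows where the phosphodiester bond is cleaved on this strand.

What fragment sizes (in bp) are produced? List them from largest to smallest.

SalI sites (GTCGAC) start at positions 87, 114.
SalI cuts after the first base of each site, so after positions 87, 114.
BglII sites (AGATCT) start at positions 16, 23, 46.
BglII cuts after the first base of each site, so after positions 16, 23, 46.
Combined cut positions: 16, 23, 46, 87, 114.
Linear molecule, 5 cuts → 6 fragments:
  1–16 → 16 bp
  17–23 → 7 bp
  24–46 → 23 bp
  47–87 → 41 bp
  88–114 → 27 bp
  115–129 → 15 bp
Sorted largest to smallest: 41, 27, 23, 16, 15, 7 bp.

41, 27, 23, 16, 15, 7 bp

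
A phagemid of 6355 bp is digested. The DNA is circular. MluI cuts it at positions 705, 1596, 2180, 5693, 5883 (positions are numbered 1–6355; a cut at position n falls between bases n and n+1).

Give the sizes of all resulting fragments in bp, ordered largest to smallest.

Circular molecule, 5 cuts → 5 fragments:
  1596 − 705 = 891 bp
  2180 − 1596 = 584 bp
  5693 − 2180 = 3513 bp
  5883 − 5693 = 190 bp
  wrap: 6355 − 5883 + 705 = 1177 bp
Sorted largest to smallest: 3513, 1177, 891, 584, 190 bp.

3513, 1177, 891, 584, 190 bp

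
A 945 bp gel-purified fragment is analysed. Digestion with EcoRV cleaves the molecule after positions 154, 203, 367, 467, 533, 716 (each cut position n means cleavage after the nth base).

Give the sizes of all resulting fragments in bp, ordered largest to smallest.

Linear molecule, 6 cuts → 7 fragments:
  154 − 0 = 154 bp
  203 − 154 = 49 bp
  367 − 203 = 164 bp
  467 − 367 = 100 bp
  533 − 467 = 66 bp
  716 − 533 = 183 bp
  945 − 716 = 229 bp
Sorted largest to smallest: 229, 183, 164, 154, 100, 66, 49 bp.

229, 183, 164, 154, 100, 66, 49 bp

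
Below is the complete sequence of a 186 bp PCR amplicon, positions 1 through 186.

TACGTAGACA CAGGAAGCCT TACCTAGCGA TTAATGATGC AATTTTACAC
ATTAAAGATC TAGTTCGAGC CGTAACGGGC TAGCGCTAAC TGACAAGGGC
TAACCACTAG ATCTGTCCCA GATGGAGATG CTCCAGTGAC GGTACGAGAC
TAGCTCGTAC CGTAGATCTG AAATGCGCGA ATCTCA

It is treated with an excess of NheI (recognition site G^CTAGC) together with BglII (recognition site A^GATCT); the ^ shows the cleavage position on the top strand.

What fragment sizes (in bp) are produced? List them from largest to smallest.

The NheI site (GCTAGC) starts at position 79.
NheI cuts after the first base of each site, so after position 79.
BglII sites (AGATCT) start at positions 56, 109, 164.
BglII cuts after the first base of each site, so after positions 56, 109, 164.
Combined cut positions: 56, 79, 109, 164.
Linear molecule, 4 cuts → 5 fragments:
  1–56 → 56 bp
  57–79 → 23 bp
  80–109 → 30 bp
  110–164 → 55 bp
  165–186 → 22 bp
Sorted largest to smallest: 56, 55, 30, 23, 22 bp.

56, 55, 30, 23, 22 bp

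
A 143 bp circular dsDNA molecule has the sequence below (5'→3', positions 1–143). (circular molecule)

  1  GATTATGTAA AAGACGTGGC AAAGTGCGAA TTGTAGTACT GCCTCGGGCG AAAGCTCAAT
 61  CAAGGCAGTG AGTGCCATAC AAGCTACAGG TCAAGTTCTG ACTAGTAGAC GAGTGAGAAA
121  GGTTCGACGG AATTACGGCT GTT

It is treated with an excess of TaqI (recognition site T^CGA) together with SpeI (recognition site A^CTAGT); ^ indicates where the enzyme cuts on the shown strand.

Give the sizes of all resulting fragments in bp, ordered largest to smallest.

The TaqI site (TCGA) starts at position 124.
TaqI cuts after the first base of each site, so after position 124.
The SpeI site (ACTAGT) starts at position 101.
SpeI cuts after the first base of each site, so after position 101.
Combined cut positions: 101, 124.
Circular molecule, 2 cuts → 2 fragments:
  102–124 → 23 bp
  125–143 then 1–101 → 19 + 101 = 120 bp
Sorted largest to smallest: 120, 23 bp.

120, 23 bp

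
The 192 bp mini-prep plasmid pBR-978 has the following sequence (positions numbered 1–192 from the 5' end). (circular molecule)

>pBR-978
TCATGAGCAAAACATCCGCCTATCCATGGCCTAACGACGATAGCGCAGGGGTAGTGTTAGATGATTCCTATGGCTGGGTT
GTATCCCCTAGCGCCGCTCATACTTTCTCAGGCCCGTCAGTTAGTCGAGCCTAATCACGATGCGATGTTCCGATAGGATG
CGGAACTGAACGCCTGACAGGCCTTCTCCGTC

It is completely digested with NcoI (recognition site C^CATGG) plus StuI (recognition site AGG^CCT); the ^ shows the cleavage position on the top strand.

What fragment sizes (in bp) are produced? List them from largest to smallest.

157, 35 bp

The NcoI site (CCATGG) starts at position 24.
NcoI cuts after the first base of each site, so after position 24.
The StuI site (AGGCCT) starts at position 179.
StuI cuts after base 3 of each site, so after position 181.
Combined cut positions: 24, 181.
Circular molecule, 2 cuts → 2 fragments:
  25–181 → 157 bp
  182–192 then 1–24 → 11 + 24 = 35 bp
Sorted largest to smallest: 157, 35 bp.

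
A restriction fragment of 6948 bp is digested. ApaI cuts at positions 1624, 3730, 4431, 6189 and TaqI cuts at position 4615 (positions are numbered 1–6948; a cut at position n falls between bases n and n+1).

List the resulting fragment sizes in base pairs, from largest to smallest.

2106, 1624, 1574, 759, 701, 184 bp

Combined cut positions (sorted): 1624, 3730, 4431, 4615, 6189.
Linear molecule, 5 cuts → 6 fragments:
  1624 − 0 = 1624 bp
  3730 − 1624 = 2106 bp
  4431 − 3730 = 701 bp
  4615 − 4431 = 184 bp
  6189 − 4615 = 1574 bp
  6948 − 6189 = 759 bp
Sorted largest to smallest: 2106, 1624, 1574, 759, 701, 184 bp.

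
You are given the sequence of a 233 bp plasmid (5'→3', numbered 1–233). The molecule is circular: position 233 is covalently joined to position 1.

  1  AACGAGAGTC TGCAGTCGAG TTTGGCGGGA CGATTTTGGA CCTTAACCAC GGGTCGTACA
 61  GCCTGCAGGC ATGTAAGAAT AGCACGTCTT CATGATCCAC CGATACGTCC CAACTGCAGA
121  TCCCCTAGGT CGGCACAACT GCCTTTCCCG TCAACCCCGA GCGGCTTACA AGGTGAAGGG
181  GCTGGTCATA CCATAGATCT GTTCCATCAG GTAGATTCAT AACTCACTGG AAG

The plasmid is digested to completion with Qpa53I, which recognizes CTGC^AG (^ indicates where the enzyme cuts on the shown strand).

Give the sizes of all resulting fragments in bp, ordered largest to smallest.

Qpa53I sites (CTGCAG) start at positions 10, 63, 114.
Qpa53I cuts after base 4 of each site, so after positions 13, 66, 117.
Circular molecule, 3 cuts → 3 fragments:
  14–66 → 53 bp
  67–117 → 51 bp
  118–233 then 1–13 → 116 + 13 = 129 bp
Sorted largest to smallest: 129, 53, 51 bp.

129, 53, 51 bp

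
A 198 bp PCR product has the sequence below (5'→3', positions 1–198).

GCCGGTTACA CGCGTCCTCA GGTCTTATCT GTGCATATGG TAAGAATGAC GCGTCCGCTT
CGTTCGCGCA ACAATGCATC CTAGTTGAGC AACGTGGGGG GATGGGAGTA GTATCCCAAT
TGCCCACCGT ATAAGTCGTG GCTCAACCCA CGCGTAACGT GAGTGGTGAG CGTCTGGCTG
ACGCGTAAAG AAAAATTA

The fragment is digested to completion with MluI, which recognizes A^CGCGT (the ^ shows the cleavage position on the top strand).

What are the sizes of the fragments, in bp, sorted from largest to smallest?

MluI sites (ACGCGT) start at positions 10, 49, 150, 181.
MluI cuts after the first base of each site, so after positions 10, 49, 150, 181.
Linear molecule, 4 cuts → 5 fragments:
  1–10 → 10 bp
  11–49 → 39 bp
  50–150 → 101 bp
  151–181 → 31 bp
  182–198 → 17 bp
Sorted largest to smallest: 101, 39, 31, 17, 10 bp.

101, 39, 31, 17, 10 bp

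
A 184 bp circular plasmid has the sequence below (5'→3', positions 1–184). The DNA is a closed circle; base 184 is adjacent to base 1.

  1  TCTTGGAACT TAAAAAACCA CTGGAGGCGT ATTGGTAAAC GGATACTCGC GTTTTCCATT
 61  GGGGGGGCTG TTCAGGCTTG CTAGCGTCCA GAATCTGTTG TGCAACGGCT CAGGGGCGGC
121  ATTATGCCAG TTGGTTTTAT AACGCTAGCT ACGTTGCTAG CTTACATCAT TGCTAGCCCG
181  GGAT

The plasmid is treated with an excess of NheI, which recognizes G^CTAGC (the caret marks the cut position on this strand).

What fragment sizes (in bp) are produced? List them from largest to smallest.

92, 64, 16, 12 bp

NheI sites (GCTAGC) start at positions 80, 144, 156, 172.
NheI cuts after the first base of each site, so after positions 80, 144, 156, 172.
Circular molecule, 4 cuts → 4 fragments:
  81–144 → 64 bp
  145–156 → 12 bp
  157–172 → 16 bp
  173–184 then 1–80 → 12 + 80 = 92 bp
Sorted largest to smallest: 92, 64, 16, 12 bp.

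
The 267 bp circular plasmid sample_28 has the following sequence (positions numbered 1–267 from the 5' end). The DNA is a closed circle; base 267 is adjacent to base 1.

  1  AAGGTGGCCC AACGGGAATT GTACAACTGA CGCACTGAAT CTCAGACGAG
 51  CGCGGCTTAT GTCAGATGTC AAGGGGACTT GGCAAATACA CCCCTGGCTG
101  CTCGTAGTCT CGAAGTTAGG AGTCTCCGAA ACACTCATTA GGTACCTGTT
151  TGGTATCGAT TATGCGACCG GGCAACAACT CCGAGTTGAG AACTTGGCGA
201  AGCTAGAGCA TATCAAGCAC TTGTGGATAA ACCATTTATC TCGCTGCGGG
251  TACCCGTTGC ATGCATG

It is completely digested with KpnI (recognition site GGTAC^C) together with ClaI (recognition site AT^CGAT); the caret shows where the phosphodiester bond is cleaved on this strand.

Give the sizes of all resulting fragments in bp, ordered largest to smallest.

KpnI sites (GGTACC) start at positions 141, 249.
KpnI cuts after base 5 of each site (before the last base), so after positions 145, 253.
The ClaI site (ATCGAT) starts at position 155.
ClaI cuts after base 2 of each site, so after position 156.
Combined cut positions: 145, 156, 253.
Circular molecule, 3 cuts → 3 fragments:
  146–156 → 11 bp
  157–253 → 97 bp
  254–267 then 1–145 → 14 + 145 = 159 bp
Sorted largest to smallest: 159, 97, 11 bp.

159, 97, 11 bp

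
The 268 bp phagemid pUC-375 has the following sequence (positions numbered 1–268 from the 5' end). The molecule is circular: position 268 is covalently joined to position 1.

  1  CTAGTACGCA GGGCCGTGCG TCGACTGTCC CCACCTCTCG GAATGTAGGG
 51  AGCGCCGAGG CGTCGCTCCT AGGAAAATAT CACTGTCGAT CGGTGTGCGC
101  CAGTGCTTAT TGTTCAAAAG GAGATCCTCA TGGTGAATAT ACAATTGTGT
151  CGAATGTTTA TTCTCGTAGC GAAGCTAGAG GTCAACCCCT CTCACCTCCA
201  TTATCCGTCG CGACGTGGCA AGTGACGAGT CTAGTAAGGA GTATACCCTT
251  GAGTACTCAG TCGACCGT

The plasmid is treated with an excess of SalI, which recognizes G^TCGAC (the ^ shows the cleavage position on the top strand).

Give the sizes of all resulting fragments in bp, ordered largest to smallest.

SalI sites (GTCGAC) start at positions 20, 260.
SalI cuts after the first base of each site, so after positions 20, 260.
Circular molecule, 2 cuts → 2 fragments:
  21–260 → 240 bp
  261–268 then 1–20 → 8 + 20 = 28 bp
Sorted largest to smallest: 240, 28 bp.

240, 28 bp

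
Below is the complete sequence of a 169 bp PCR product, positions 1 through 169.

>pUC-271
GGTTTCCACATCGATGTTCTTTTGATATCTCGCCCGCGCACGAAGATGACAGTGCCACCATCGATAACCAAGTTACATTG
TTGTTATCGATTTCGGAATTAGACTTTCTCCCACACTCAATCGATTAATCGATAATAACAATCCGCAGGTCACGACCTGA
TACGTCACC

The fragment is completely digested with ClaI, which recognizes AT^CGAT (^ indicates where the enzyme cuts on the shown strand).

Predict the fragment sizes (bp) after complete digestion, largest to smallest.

50, 40, 34, 26, 11, 8 bp

ClaI sites (ATCGAT) start at positions 10, 60, 86, 120, 128.
ClaI cuts after base 2 of each site, so after positions 11, 61, 87, 121, 129.
Linear molecule, 5 cuts → 6 fragments:
  1–11 → 11 bp
  12–61 → 50 bp
  62–87 → 26 bp
  88–121 → 34 bp
  122–129 → 8 bp
  130–169 → 40 bp
Sorted largest to smallest: 50, 40, 34, 26, 11, 8 bp.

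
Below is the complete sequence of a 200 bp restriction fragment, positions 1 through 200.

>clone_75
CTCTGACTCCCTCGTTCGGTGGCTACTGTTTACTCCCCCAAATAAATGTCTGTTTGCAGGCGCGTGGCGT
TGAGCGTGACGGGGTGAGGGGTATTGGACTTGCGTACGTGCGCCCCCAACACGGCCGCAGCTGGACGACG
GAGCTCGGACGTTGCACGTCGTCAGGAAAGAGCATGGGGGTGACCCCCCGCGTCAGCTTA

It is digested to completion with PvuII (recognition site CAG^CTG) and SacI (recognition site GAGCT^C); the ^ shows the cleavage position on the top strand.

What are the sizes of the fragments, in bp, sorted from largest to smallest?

130, 55, 15 bp

The PvuII site (CAGCTG) starts at position 128.
PvuII cuts after base 3 of each site, so after position 130.
The SacI site (GAGCTC) starts at position 141.
SacI cuts after base 5 of each site (before the last base), so after position 145.
Combined cut positions: 130, 145.
Linear molecule, 2 cuts → 3 fragments:
  1–130 → 130 bp
  131–145 → 15 bp
  146–200 → 55 bp
Sorted largest to smallest: 130, 55, 15 bp.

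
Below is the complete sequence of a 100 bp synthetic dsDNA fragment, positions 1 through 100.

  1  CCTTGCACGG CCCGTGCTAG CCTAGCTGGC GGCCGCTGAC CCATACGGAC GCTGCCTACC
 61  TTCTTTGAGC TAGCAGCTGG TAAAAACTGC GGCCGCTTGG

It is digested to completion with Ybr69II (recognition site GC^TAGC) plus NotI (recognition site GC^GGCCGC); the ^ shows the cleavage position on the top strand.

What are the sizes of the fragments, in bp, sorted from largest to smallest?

Ybr69II sites (GCTAGC) start at positions 16, 69.
Ybr69II cuts after base 2 of each site, so after positions 17, 70.
NotI sites (GCGGCCGC) start at positions 29, 89.
NotI cuts after base 2 of each site, so after positions 30, 90.
Combined cut positions: 17, 30, 70, 90.
Linear molecule, 4 cuts → 5 fragments:
  1–17 → 17 bp
  18–30 → 13 bp
  31–70 → 40 bp
  71–90 → 20 bp
  91–100 → 10 bp
Sorted largest to smallest: 40, 20, 17, 13, 10 bp.

40, 20, 17, 13, 10 bp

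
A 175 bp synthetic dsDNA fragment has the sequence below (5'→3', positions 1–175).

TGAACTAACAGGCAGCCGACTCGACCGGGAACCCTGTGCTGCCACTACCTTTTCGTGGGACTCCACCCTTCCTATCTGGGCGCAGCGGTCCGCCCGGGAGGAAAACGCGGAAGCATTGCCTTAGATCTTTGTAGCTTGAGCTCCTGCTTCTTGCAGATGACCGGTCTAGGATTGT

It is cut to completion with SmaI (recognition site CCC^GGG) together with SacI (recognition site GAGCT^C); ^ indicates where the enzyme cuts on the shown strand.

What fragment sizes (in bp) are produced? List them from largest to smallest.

The SmaI site (CCCGGG) starts at position 93.
SmaI cuts after base 3 of each site, so after position 95.
The SacI site (GAGCTC) starts at position 138.
SacI cuts after base 5 of each site (before the last base), so after position 142.
Combined cut positions: 95, 142.
Linear molecule, 2 cuts → 3 fragments:
  1–95 → 95 bp
  96–142 → 47 bp
  143–175 → 33 bp
Sorted largest to smallest: 95, 47, 33 bp.

95, 47, 33 bp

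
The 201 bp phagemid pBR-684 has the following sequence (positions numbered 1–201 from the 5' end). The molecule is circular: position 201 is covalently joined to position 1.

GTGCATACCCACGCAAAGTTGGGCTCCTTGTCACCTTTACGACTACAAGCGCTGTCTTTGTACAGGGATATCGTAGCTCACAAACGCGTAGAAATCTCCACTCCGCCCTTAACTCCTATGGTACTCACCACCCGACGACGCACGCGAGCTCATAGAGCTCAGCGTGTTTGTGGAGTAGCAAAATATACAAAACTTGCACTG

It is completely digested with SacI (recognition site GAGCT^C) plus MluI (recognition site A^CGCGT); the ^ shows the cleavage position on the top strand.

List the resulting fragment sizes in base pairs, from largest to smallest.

SacI sites (GAGCTC) start at positions 146, 155.
SacI cuts after base 5 of each site (before the last base), so after positions 150, 159.
The MluI site (ACGCGT) starts at position 84.
MluI cuts after the first base of each site, so after position 84.
Combined cut positions: 84, 150, 159.
Circular molecule, 3 cuts → 3 fragments:
  85–150 → 66 bp
  151–159 → 9 bp
  160–201 then 1–84 → 42 + 84 = 126 bp
Sorted largest to smallest: 126, 66, 9 bp.

126, 66, 9 bp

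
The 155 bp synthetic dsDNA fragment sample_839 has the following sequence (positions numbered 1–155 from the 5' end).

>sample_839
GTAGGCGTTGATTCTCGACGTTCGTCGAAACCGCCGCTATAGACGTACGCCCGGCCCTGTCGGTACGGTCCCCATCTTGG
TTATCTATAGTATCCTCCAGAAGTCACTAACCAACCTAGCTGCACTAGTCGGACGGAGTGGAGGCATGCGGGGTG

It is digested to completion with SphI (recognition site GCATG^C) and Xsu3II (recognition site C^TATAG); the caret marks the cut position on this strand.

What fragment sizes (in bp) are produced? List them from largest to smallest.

The SphI site (GCATGC) starts at position 144.
SphI cuts after base 5 of each site (before the last base), so after position 148.
Xsu3II sites (CTATAG) start at positions 37, 85.
Xsu3II cuts after the first base of each site, so after positions 37, 85.
Combined cut positions: 37, 85, 148.
Linear molecule, 3 cuts → 4 fragments:
  1–37 → 37 bp
  38–85 → 48 bp
  86–148 → 63 bp
  149–155 → 7 bp
Sorted largest to smallest: 63, 48, 37, 7 bp.

63, 48, 37, 7 bp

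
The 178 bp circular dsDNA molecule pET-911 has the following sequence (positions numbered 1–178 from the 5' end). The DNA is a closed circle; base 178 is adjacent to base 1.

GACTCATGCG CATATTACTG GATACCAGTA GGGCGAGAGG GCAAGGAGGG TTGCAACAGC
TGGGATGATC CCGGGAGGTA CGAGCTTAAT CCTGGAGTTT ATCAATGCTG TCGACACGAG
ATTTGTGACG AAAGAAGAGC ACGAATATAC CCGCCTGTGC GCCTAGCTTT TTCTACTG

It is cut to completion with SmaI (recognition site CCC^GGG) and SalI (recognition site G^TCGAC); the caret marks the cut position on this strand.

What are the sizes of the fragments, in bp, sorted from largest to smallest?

The SmaI site (CCCGGG) starts at position 70.
SmaI cuts after base 3 of each site, so after position 72.
The SalI site (GTCGAC) starts at position 110.
SalI cuts after the first base of each site, so after position 110.
Combined cut positions: 72, 110.
Circular molecule, 2 cuts → 2 fragments:
  73–110 → 38 bp
  111–178 then 1–72 → 68 + 72 = 140 bp
Sorted largest to smallest: 140, 38 bp.

140, 38 bp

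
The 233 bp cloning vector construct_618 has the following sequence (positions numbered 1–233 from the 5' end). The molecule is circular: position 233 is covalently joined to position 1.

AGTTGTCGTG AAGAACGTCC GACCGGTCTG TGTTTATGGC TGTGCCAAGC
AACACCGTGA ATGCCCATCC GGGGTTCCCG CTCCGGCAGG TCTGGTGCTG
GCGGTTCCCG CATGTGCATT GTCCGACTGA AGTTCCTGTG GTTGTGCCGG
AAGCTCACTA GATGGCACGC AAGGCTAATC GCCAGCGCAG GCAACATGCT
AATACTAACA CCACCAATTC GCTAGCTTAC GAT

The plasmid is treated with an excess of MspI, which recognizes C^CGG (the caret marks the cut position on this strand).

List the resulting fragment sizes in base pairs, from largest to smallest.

MspI sites (CCGG) start at positions 23, 69, 83, 147.
MspI cuts after the first base of each site, so after positions 23, 69, 83, 147.
Circular molecule, 4 cuts → 4 fragments:
  24–69 → 46 bp
  70–83 → 14 bp
  84–147 → 64 bp
  148–233 then 1–23 → 86 + 23 = 109 bp
Sorted largest to smallest: 109, 64, 46, 14 bp.

109, 64, 46, 14 bp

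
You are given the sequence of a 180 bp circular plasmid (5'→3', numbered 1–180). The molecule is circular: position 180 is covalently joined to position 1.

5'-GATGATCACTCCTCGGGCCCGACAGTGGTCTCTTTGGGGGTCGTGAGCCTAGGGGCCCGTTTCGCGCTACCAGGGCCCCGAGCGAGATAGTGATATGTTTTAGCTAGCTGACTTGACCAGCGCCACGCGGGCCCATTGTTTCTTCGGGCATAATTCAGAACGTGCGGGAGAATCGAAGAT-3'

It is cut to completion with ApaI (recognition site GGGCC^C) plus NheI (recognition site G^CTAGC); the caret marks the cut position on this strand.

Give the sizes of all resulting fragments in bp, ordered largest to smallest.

ApaI sites (GGGCCC) start at positions 15, 53, 73, 129.
ApaI cuts after base 5 of each site (before the last base), so after positions 19, 57, 77, 133.
The NheI site (GCTAGC) starts at position 103.
NheI cuts after the first base of each site, so after position 103.
Combined cut positions: 19, 57, 77, 103, 133.
Circular molecule, 5 cuts → 5 fragments:
  20–57 → 38 bp
  58–77 → 20 bp
  78–103 → 26 bp
  104–133 → 30 bp
  134–180 then 1–19 → 47 + 19 = 66 bp
Sorted largest to smallest: 66, 38, 30, 26, 20 bp.

66, 38, 30, 26, 20 bp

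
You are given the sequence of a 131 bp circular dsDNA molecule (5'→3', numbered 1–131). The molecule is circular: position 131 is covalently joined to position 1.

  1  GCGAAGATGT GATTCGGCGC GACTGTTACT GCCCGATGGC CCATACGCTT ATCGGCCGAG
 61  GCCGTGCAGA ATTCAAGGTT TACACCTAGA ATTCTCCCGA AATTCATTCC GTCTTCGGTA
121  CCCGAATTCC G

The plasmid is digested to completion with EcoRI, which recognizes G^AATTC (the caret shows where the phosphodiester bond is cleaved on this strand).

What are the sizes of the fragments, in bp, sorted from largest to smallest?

EcoRI sites (GAATTC) start at positions 69, 89, 124.
EcoRI cuts after the first base of each site, so after positions 69, 89, 124.
Circular molecule, 3 cuts → 3 fragments:
  70–89 → 20 bp
  90–124 → 35 bp
  125–131 then 1–69 → 7 + 69 = 76 bp
Sorted largest to smallest: 76, 35, 20 bp.

76, 35, 20 bp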